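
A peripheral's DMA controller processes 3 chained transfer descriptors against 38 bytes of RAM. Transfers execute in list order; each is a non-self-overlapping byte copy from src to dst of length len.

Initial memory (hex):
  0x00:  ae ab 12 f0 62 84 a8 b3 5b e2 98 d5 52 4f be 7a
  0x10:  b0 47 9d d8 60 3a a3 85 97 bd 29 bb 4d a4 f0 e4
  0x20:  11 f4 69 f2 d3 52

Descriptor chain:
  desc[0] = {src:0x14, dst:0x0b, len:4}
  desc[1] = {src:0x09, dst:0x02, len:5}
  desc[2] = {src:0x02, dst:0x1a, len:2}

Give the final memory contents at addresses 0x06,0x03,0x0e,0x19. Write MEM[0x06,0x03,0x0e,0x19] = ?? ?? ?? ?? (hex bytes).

MEM[0x06,0x03,0x0e,0x19] = a3 98 85 bd

[0] 0x14->0x0b len=4 : 60 3a a3 85
[1] 0x09->0x02 len=5 : e2 98 60 3a a3
[2] 0x02->0x1a len=2 : e2 98
query mem[0x06]=0xa3, mem[0x03]=0x98, mem[0x0e]=0x85, mem[0x19]=0xbd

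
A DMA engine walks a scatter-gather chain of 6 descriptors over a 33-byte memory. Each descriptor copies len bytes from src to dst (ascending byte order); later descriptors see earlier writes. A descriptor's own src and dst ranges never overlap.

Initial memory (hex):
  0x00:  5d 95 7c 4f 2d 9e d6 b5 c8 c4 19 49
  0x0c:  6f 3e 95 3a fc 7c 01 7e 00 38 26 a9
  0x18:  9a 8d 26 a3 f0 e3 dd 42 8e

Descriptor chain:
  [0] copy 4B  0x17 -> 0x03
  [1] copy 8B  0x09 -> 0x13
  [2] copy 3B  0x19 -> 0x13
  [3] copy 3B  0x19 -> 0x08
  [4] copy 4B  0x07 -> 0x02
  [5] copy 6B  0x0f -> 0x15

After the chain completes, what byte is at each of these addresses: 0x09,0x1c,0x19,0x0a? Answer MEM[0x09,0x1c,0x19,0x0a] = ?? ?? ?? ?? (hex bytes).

  after D0: wrote 4B at 0x03 = a99a8d26
  after D1: wrote 8B at 0x13 = c419496f3e953afc
  after D2: wrote 3B at 0x13 = 3afca3
  after D3: wrote 3B at 0x08 = 3afca3
  after D4: wrote 4B at 0x02 = b53afca3
  after D5: wrote 6B at 0x15 = 3afc7c013afc
query mem[0x09]=0xfc, mem[0x1c]=0xf0, mem[0x19]=0x3a, mem[0x0a]=0xa3

MEM[0x09,0x1c,0x19,0x0a] = fc f0 3a a3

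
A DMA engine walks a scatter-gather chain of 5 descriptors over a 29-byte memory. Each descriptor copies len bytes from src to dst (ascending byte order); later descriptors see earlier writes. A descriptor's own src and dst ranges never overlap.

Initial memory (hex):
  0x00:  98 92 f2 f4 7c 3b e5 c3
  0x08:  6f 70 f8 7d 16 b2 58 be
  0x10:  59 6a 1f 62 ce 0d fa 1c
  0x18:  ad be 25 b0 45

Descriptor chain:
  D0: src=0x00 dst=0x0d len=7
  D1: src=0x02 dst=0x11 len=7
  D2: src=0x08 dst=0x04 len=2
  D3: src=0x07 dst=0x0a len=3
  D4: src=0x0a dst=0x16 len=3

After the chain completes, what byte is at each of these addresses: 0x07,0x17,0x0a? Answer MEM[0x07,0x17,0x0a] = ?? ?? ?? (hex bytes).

#0 dst[0x0d+7] := {0x98,0x92,0xf2,0xf4,0x7c,0x3b,0xe5}
#1 dst[0x11+7] := {0xf2,0xf4,0x7c,0x3b,0xe5,0xc3,0x6f}
#2 dst[0x04+2] := {0x6f,0x70}
#3 dst[0x0a+3] := {0xc3,0x6f,0x70}
#4 dst[0x16+3] := {0xc3,0x6f,0x70}
query mem[0x07]=0xc3, mem[0x17]=0x6f, mem[0x0a]=0xc3

MEM[0x07,0x17,0x0a] = c3 6f c3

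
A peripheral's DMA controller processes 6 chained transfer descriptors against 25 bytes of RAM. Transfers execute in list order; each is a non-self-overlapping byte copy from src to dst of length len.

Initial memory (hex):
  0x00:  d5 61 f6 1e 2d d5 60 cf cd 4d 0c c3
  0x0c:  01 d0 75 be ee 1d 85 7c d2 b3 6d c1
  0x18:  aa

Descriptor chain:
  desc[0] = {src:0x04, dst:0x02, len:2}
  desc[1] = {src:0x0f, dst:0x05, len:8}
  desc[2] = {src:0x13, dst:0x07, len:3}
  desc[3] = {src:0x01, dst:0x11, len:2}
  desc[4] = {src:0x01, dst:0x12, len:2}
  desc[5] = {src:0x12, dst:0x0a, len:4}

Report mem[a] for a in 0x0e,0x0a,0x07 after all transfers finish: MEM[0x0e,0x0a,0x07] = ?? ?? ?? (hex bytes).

D0: mem[0x02..0x03] <- [2d d5]
D1: mem[0x05..0x0c] <- [be ee 1d 85 7c d2 b3 6d]
D2: mem[0x07..0x09] <- [7c d2 b3]
D3: mem[0x11..0x12] <- [61 2d]
D4: mem[0x12..0x13] <- [61 2d]
D5: mem[0x0a..0x0d] <- [61 2d d2 b3]
query mem[0x0e]=0x75, mem[0x0a]=0x61, mem[0x07]=0x7c

MEM[0x0e,0x0a,0x07] = 75 61 7c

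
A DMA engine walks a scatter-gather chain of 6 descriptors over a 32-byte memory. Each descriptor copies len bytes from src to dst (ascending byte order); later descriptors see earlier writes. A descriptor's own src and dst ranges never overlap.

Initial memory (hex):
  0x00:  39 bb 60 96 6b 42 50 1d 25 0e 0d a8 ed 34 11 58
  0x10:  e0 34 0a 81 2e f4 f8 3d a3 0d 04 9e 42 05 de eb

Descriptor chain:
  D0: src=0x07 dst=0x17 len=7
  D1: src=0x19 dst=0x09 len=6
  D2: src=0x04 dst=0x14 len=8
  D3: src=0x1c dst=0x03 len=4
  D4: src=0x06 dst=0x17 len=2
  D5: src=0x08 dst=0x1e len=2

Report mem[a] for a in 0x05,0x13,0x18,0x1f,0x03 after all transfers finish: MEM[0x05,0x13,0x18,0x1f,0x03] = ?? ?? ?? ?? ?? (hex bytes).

MEM[0x05,0x13,0x18,0x1f,0x03] = de 81 1d 0e ed

#0 dst[0x17+7] := {0x1d,0x25,0x0e,0x0d,0xa8,0xed,0x34}
#1 dst[0x09+6] := {0x0e,0x0d,0xa8,0xed,0x34,0xde}
#2 dst[0x14+8] := {0x6b,0x42,0x50,0x1d,0x25,0x0e,0x0d,0xa8}
#3 dst[0x03+4] := {0xed,0x34,0xde,0xeb}
#4 dst[0x17+2] := {0xeb,0x1d}
#5 dst[0x1e+2] := {0x25,0x0e}
query mem[0x05]=0xde, mem[0x13]=0x81, mem[0x18]=0x1d, mem[0x1f]=0x0e, mem[0x03]=0xed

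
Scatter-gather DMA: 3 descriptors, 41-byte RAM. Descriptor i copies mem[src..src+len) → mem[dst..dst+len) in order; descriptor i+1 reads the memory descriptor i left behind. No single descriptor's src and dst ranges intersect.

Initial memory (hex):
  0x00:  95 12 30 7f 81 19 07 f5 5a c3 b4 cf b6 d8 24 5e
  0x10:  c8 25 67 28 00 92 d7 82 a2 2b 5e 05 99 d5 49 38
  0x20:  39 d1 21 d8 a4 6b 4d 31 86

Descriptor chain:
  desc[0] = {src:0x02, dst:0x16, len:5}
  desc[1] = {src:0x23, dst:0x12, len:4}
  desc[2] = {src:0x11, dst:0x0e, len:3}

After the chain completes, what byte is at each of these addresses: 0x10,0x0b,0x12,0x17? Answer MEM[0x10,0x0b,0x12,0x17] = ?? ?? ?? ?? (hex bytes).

MEM[0x10,0x0b,0x12,0x17] = a4 cf d8 7f

D0: mem[0x16..0x1a] <- [30 7f 81 19 07]
D1: mem[0x12..0x15] <- [d8 a4 6b 4d]
D2: mem[0x0e..0x10] <- [25 d8 a4]
query mem[0x10]=0xa4, mem[0x0b]=0xcf, mem[0x12]=0xd8, mem[0x17]=0x7f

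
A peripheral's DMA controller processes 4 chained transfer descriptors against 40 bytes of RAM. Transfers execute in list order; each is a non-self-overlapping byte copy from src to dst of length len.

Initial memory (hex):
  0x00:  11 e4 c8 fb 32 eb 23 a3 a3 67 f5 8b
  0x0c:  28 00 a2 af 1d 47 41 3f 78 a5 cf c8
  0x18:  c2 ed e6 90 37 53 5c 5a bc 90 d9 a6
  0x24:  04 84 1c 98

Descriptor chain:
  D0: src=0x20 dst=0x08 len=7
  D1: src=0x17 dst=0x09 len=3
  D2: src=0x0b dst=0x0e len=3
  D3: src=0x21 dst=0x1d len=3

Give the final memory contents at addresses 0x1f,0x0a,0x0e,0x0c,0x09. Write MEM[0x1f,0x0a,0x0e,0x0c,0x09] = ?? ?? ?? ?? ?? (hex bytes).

  after D0: wrote 7B at 0x08 = bc90d9a604841c
  after D1: wrote 3B at 0x09 = c8c2ed
  after D2: wrote 3B at 0x0e = ed0484
  after D3: wrote 3B at 0x1d = 90d9a6
query mem[0x1f]=0xa6, mem[0x0a]=0xc2, mem[0x0e]=0xed, mem[0x0c]=0x04, mem[0x09]=0xc8

MEM[0x1f,0x0a,0x0e,0x0c,0x09] = a6 c2 ed 04 c8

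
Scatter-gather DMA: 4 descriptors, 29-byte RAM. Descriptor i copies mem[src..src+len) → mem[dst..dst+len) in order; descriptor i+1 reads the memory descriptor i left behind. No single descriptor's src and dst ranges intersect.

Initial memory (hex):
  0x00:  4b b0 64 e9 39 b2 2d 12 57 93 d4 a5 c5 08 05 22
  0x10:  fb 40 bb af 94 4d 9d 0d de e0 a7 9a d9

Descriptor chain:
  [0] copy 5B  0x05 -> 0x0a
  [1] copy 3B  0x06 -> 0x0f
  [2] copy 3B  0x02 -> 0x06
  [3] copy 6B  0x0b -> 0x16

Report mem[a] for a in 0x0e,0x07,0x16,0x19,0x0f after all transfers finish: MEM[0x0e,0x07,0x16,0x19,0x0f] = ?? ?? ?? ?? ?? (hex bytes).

  after D0: wrote 5B at 0x0a = b22d125793
  after D1: wrote 3B at 0x0f = 2d1257
  after D2: wrote 3B at 0x06 = 64e939
  after D3: wrote 6B at 0x16 = 2d1257932d12
query mem[0x0e]=0x93, mem[0x07]=0xe9, mem[0x16]=0x2d, mem[0x19]=0x93, mem[0x0f]=0x2d

MEM[0x0e,0x07,0x16,0x19,0x0f] = 93 e9 2d 93 2d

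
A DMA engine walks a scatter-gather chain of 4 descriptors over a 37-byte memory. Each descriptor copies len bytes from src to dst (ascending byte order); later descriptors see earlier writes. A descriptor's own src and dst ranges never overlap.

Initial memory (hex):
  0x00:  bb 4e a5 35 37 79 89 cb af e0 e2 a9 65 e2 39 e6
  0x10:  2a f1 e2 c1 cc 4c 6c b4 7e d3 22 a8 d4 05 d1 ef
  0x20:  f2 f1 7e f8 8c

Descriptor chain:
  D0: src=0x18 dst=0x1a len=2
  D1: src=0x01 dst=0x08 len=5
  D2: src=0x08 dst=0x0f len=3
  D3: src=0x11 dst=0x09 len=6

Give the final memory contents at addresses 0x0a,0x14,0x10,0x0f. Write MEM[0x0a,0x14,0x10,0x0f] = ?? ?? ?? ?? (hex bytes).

MEM[0x0a,0x14,0x10,0x0f] = e2 cc a5 4e

  after D0: wrote 2B at 0x1a = 7ed3
  after D1: wrote 5B at 0x08 = 4ea5353779
  after D2: wrote 3B at 0x0f = 4ea535
  after D3: wrote 6B at 0x09 = 35e2c1cc4c6c
query mem[0x0a]=0xe2, mem[0x14]=0xcc, mem[0x10]=0xa5, mem[0x0f]=0x4e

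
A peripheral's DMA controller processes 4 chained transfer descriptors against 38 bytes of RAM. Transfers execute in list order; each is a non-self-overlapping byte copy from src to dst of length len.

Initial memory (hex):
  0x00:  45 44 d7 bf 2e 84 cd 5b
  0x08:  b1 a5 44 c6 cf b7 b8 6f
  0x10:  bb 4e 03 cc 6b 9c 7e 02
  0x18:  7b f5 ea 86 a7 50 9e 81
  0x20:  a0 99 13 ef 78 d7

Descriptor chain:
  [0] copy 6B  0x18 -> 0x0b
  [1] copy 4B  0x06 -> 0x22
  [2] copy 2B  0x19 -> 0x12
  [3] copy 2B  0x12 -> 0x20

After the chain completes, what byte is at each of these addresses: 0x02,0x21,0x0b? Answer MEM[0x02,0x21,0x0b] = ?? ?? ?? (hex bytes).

MEM[0x02,0x21,0x0b] = d7 ea 7b

  after D0: wrote 6B at 0x0b = 7bf5ea86a750
  after D1: wrote 4B at 0x22 = cd5bb1a5
  after D2: wrote 2B at 0x12 = f5ea
  after D3: wrote 2B at 0x20 = f5ea
query mem[0x02]=0xd7, mem[0x21]=0xea, mem[0x0b]=0x7b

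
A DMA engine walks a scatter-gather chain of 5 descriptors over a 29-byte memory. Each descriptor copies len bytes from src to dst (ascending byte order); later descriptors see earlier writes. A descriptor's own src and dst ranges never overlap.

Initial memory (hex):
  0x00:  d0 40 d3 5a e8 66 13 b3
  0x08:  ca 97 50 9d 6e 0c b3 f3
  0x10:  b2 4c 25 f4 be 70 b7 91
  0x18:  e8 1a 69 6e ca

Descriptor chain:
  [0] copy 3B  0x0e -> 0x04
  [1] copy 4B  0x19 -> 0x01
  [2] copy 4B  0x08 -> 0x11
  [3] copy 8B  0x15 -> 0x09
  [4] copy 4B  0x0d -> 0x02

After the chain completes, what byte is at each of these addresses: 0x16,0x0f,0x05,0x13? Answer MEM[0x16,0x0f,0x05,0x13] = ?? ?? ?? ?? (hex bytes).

D0: mem[0x04..0x06] <- [b3 f3 b2]
D1: mem[0x01..0x04] <- [1a 69 6e ca]
D2: mem[0x11..0x14] <- [ca 97 50 9d]
D3: mem[0x09..0x10] <- [70 b7 91 e8 1a 69 6e ca]
D4: mem[0x02..0x05] <- [1a 69 6e ca]
query mem[0x16]=0xb7, mem[0x0f]=0x6e, mem[0x05]=0xca, mem[0x13]=0x50

MEM[0x16,0x0f,0x05,0x13] = b7 6e ca 50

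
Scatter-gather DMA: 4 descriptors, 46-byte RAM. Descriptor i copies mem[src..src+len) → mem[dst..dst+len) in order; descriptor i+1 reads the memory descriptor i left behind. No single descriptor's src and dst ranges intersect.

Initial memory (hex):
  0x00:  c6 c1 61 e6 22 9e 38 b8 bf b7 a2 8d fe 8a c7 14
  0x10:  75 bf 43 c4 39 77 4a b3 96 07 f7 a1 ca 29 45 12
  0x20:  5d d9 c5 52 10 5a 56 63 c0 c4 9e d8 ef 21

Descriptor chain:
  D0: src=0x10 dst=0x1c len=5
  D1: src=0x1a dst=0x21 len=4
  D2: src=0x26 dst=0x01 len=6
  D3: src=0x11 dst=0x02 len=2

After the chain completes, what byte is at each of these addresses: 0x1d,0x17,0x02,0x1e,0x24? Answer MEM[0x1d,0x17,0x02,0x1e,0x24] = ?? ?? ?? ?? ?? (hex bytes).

[0] 0x10->0x1c len=5 : 75 bf 43 c4 39
[1] 0x1a->0x21 len=4 : f7 a1 75 bf
[2] 0x26->0x01 len=6 : 56 63 c0 c4 9e d8
[3] 0x11->0x02 len=2 : bf 43
query mem[0x1d]=0xbf, mem[0x17]=0xb3, mem[0x02]=0xbf, mem[0x1e]=0x43, mem[0x24]=0xbf

MEM[0x1d,0x17,0x02,0x1e,0x24] = bf b3 bf 43 bf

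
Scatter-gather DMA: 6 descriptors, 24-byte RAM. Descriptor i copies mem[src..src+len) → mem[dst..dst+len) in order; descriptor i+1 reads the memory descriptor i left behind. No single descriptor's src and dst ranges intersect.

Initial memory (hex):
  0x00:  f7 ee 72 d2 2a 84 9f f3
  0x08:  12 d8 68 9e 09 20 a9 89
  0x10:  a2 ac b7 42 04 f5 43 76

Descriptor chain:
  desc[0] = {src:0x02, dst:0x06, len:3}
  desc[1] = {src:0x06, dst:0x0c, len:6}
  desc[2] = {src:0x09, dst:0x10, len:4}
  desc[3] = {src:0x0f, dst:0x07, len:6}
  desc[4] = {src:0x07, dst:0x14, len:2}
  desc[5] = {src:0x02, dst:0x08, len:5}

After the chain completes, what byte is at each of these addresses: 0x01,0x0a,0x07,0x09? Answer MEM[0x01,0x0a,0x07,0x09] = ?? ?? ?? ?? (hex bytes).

D0: mem[0x06..0x08] <- [72 d2 2a]
D1: mem[0x0c..0x11] <- [72 d2 2a d8 68 9e]
D2: mem[0x10..0x13] <- [d8 68 9e 72]
D3: mem[0x07..0x0c] <- [d8 d8 68 9e 72 04]
D4: mem[0x14..0x15] <- [d8 d8]
D5: mem[0x08..0x0c] <- [72 d2 2a 84 72]
query mem[0x01]=0xee, mem[0x0a]=0x2a, mem[0x07]=0xd8, mem[0x09]=0xd2

MEM[0x01,0x0a,0x07,0x09] = ee 2a d8 d2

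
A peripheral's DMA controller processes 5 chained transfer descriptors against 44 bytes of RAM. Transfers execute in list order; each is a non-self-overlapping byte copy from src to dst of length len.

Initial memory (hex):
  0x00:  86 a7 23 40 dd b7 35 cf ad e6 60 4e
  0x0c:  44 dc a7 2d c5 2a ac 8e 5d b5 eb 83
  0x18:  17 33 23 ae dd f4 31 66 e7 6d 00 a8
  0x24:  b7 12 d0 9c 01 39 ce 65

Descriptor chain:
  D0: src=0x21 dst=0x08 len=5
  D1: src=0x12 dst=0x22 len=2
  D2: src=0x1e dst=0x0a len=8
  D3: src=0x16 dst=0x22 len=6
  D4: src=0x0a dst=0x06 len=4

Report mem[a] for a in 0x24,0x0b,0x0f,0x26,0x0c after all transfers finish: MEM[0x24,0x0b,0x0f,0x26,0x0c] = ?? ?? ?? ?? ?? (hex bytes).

#0 dst[0x08+5] := {0x6d,0x00,0xa8,0xb7,0x12}
#1 dst[0x22+2] := {0xac,0x8e}
#2 dst[0x0a+8] := {0x31,0x66,0xe7,0x6d,0xac,0x8e,0xb7,0x12}
#3 dst[0x22+6] := {0xeb,0x83,0x17,0x33,0x23,0xae}
#4 dst[0x06+4] := {0x31,0x66,0xe7,0x6d}
query mem[0x24]=0x17, mem[0x0b]=0x66, mem[0x0f]=0x8e, mem[0x26]=0x23, mem[0x0c]=0xe7

MEM[0x24,0x0b,0x0f,0x26,0x0c] = 17 66 8e 23 e7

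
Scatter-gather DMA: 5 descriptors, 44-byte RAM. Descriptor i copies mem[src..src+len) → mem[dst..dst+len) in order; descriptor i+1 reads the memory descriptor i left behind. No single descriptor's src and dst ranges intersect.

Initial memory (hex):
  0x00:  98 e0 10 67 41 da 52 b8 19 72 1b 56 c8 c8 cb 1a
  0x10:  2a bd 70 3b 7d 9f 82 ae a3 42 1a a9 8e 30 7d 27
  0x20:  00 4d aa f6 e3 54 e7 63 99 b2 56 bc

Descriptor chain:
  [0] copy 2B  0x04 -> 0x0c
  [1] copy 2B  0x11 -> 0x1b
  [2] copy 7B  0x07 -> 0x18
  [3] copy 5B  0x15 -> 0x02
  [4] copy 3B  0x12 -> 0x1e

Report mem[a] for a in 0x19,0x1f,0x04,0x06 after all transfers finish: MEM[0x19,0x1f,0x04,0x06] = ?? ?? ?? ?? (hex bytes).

MEM[0x19,0x1f,0x04,0x06] = 19 3b ae 19

[0] 0x04->0x0c len=2 : 41 da
[1] 0x11->0x1b len=2 : bd 70
[2] 0x07->0x18 len=7 : b8 19 72 1b 56 41 da
[3] 0x15->0x02 len=5 : 9f 82 ae b8 19
[4] 0x12->0x1e len=3 : 70 3b 7d
query mem[0x19]=0x19, mem[0x1f]=0x3b, mem[0x04]=0xae, mem[0x06]=0x19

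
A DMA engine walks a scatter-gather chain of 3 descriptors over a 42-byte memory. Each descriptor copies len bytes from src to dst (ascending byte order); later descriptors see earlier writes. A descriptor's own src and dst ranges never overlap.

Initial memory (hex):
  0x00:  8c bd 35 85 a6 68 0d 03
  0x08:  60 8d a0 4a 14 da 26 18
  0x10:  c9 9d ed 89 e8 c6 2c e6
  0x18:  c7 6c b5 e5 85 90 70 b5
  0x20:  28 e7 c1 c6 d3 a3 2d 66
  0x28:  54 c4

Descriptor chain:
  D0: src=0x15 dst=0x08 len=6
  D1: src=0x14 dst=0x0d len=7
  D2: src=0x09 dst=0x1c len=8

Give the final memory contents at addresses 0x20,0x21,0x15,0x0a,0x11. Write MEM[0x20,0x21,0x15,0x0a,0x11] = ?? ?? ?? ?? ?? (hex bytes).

MEM[0x20,0x21,0x15,0x0a,0x11] = e8 c6 c6 e6 c7

#0 dst[0x08+6] := {0xc6,0x2c,0xe6,0xc7,0x6c,0xb5}
#1 dst[0x0d+7] := {0xe8,0xc6,0x2c,0xe6,0xc7,0x6c,0xb5}
#2 dst[0x1c+8] := {0x2c,0xe6,0xc7,0x6c,0xe8,0xc6,0x2c,0xe6}
query mem[0x20]=0xe8, mem[0x21]=0xc6, mem[0x15]=0xc6, mem[0x0a]=0xe6, mem[0x11]=0xc7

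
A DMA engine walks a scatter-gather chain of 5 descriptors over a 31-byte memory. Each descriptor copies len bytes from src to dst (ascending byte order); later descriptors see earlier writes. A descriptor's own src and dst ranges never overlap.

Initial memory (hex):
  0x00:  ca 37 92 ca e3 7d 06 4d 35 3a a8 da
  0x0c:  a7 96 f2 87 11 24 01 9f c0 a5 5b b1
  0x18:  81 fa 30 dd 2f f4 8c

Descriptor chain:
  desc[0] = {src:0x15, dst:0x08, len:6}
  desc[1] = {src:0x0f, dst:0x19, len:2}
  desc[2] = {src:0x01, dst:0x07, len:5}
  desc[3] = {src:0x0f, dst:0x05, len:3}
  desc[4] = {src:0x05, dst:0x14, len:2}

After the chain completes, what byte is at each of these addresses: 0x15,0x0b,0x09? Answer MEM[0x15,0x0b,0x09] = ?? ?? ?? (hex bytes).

[0] 0x15->0x08 len=6 : a5 5b b1 81 fa 30
[1] 0x0f->0x19 len=2 : 87 11
[2] 0x01->0x07 len=5 : 37 92 ca e3 7d
[3] 0x0f->0x05 len=3 : 87 11 24
[4] 0x05->0x14 len=2 : 87 11
query mem[0x15]=0x11, mem[0x0b]=0x7d, mem[0x09]=0xca

MEM[0x15,0x0b,0x09] = 11 7d ca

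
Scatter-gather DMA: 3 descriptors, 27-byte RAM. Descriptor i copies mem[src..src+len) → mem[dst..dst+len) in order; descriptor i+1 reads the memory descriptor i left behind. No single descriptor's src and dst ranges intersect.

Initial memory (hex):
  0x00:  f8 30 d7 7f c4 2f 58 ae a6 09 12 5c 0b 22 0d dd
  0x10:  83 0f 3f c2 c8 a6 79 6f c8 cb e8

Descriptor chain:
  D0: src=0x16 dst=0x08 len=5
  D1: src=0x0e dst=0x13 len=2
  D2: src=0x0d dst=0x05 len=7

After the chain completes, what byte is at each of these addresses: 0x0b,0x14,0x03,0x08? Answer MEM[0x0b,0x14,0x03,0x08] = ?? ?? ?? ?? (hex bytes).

  after D0: wrote 5B at 0x08 = 796fc8cbe8
  after D1: wrote 2B at 0x13 = 0ddd
  after D2: wrote 7B at 0x05 = 220ddd830f3f0d
query mem[0x0b]=0x0d, mem[0x14]=0xdd, mem[0x03]=0x7f, mem[0x08]=0x83

MEM[0x0b,0x14,0x03,0x08] = 0d dd 7f 83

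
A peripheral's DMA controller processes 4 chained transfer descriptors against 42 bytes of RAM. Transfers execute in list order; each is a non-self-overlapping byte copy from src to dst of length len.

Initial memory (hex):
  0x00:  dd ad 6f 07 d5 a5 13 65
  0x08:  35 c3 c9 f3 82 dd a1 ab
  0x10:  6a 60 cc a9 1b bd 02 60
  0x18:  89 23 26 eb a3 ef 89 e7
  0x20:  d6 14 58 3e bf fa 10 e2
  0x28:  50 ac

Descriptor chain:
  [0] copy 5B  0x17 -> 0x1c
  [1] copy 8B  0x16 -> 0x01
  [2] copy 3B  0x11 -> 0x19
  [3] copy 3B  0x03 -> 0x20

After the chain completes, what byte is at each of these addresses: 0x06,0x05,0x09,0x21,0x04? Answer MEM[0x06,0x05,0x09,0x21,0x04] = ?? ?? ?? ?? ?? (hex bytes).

[0] 0x17->0x1c len=5 : 60 89 23 26 eb
[1] 0x16->0x01 len=8 : 02 60 89 23 26 eb 60 89
[2] 0x11->0x19 len=3 : 60 cc a9
[3] 0x03->0x20 len=3 : 89 23 26
query mem[0x06]=0xeb, mem[0x05]=0x26, mem[0x09]=0xc3, mem[0x21]=0x23, mem[0x04]=0x23

MEM[0x06,0x05,0x09,0x21,0x04] = eb 26 c3 23 23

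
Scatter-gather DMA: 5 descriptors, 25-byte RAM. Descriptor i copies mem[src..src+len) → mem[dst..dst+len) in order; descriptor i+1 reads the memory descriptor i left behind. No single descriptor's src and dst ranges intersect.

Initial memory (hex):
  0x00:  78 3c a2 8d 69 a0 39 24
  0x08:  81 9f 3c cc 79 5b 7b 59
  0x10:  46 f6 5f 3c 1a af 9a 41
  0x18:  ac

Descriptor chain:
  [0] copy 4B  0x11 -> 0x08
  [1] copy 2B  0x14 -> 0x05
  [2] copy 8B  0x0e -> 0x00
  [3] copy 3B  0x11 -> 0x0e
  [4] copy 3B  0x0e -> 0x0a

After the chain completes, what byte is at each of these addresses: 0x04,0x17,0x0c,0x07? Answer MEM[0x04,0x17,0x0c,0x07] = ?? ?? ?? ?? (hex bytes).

#0 dst[0x08+4] := {0xf6,0x5f,0x3c,0x1a}
#1 dst[0x05+2] := {0x1a,0xaf}
#2 dst[0x00+8] := {0x7b,0x59,0x46,0xf6,0x5f,0x3c,0x1a,0xaf}
#3 dst[0x0e+3] := {0xf6,0x5f,0x3c}
#4 dst[0x0a+3] := {0xf6,0x5f,0x3c}
query mem[0x04]=0x5f, mem[0x17]=0x41, mem[0x0c]=0x3c, mem[0x07]=0xaf

MEM[0x04,0x17,0x0c,0x07] = 5f 41 3c af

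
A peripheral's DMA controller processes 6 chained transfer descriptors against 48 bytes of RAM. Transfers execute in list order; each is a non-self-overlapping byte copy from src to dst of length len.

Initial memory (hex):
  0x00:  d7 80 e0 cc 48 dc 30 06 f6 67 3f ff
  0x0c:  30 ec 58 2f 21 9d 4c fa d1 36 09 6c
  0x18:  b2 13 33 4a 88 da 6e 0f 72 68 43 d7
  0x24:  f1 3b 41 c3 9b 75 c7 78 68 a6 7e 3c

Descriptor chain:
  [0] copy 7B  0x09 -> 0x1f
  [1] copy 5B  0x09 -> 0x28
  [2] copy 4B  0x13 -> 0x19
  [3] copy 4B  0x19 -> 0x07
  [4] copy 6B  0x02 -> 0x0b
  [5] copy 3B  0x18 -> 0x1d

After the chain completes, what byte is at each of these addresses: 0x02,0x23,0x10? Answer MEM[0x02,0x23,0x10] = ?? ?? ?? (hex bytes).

[0] 0x09->0x1f len=7 : 67 3f ff 30 ec 58 2f
[1] 0x09->0x28 len=5 : 67 3f ff 30 ec
[2] 0x13->0x19 len=4 : fa d1 36 09
[3] 0x19->0x07 len=4 : fa d1 36 09
[4] 0x02->0x0b len=6 : e0 cc 48 dc 30 fa
[5] 0x18->0x1d len=3 : b2 fa d1
query mem[0x02]=0xe0, mem[0x23]=0xec, mem[0x10]=0xfa

MEM[0x02,0x23,0x10] = e0 ec fa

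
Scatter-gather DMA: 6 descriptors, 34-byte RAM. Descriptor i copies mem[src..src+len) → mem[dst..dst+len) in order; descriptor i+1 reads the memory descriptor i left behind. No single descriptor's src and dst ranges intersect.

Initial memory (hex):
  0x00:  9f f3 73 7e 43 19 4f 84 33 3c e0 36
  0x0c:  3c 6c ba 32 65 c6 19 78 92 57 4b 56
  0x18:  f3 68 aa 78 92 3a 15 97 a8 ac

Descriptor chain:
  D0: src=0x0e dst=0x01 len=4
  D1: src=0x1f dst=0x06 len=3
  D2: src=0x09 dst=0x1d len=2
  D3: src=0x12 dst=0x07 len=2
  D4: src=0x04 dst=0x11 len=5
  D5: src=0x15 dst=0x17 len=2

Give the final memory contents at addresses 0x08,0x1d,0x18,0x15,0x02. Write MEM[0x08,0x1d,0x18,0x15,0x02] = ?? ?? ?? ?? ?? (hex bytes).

  after D0: wrote 4B at 0x01 = ba3265c6
  after D1: wrote 3B at 0x06 = 97a8ac
  after D2: wrote 2B at 0x1d = 3ce0
  after D3: wrote 2B at 0x07 = 1978
  after D4: wrote 5B at 0x11 = c619971978
  after D5: wrote 2B at 0x17 = 784b
query mem[0x08]=0x78, mem[0x1d]=0x3c, mem[0x18]=0x4b, mem[0x15]=0x78, mem[0x02]=0x32

MEM[0x08,0x1d,0x18,0x15,0x02] = 78 3c 4b 78 32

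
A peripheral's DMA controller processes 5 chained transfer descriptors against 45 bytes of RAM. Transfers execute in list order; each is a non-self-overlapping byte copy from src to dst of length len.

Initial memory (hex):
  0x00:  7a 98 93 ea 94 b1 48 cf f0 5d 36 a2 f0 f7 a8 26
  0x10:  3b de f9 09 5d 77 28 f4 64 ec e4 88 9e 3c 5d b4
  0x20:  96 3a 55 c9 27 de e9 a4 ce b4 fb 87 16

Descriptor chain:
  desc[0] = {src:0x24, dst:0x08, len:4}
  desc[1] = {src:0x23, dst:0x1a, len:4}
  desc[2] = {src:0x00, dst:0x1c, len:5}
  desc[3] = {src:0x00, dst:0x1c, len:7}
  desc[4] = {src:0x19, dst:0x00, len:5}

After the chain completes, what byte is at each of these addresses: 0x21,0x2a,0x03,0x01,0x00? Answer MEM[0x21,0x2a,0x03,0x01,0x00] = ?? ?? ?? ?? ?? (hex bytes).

MEM[0x21,0x2a,0x03,0x01,0x00] = b1 fb 7a c9 ec

[0] 0x24->0x08 len=4 : 27 de e9 a4
[1] 0x23->0x1a len=4 : c9 27 de e9
[2] 0x00->0x1c len=5 : 7a 98 93 ea 94
[3] 0x00->0x1c len=7 : 7a 98 93 ea 94 b1 48
[4] 0x19->0x00 len=5 : ec c9 27 7a 98
query mem[0x21]=0xb1, mem[0x2a]=0xfb, mem[0x03]=0x7a, mem[0x01]=0xc9, mem[0x00]=0xec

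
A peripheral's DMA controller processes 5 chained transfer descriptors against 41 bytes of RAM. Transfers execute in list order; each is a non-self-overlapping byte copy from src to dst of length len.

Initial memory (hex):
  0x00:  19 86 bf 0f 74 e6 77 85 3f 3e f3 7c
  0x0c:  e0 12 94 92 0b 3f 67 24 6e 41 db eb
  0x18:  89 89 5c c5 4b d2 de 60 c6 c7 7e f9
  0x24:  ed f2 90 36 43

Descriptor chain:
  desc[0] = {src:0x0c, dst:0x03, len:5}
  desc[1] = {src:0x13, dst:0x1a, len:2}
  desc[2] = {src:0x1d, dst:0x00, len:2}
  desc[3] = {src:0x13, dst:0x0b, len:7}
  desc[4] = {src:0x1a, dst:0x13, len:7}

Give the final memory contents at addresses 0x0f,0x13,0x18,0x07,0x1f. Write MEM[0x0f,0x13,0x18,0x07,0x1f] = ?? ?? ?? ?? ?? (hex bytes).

#0 dst[0x03+5] := {0xe0,0x12,0x94,0x92,0x0b}
#1 dst[0x1a+2] := {0x24,0x6e}
#2 dst[0x00+2] := {0xd2,0xde}
#3 dst[0x0b+7] := {0x24,0x6e,0x41,0xdb,0xeb,0x89,0x89}
#4 dst[0x13+7] := {0x24,0x6e,0x4b,0xd2,0xde,0x60,0xc6}
query mem[0x0f]=0xeb, mem[0x13]=0x24, mem[0x18]=0x60, mem[0x07]=0x0b, mem[0x1f]=0x60

MEM[0x0f,0x13,0x18,0x07,0x1f] = eb 24 60 0b 60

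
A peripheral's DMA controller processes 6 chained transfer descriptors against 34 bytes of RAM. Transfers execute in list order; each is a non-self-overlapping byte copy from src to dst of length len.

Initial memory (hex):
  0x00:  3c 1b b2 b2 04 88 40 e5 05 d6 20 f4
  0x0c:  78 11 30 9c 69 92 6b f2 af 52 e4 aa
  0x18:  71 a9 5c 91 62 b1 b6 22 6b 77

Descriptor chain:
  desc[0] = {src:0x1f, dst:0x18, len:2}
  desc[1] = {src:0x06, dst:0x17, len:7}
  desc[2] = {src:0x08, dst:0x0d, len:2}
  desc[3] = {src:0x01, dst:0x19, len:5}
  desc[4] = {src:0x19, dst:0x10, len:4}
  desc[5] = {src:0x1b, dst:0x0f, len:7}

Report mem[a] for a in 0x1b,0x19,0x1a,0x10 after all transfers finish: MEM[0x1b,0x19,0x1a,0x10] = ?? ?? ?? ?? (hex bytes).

[0] 0x1f->0x18 len=2 : 22 6b
[1] 0x06->0x17 len=7 : 40 e5 05 d6 20 f4 78
[2] 0x08->0x0d len=2 : 05 d6
[3] 0x01->0x19 len=5 : 1b b2 b2 04 88
[4] 0x19->0x10 len=4 : 1b b2 b2 04
[5] 0x1b->0x0f len=7 : b2 04 88 b6 22 6b 77
query mem[0x1b]=0xb2, mem[0x19]=0x1b, mem[0x1a]=0xb2, mem[0x10]=0x04

MEM[0x1b,0x19,0x1a,0x10] = b2 1b b2 04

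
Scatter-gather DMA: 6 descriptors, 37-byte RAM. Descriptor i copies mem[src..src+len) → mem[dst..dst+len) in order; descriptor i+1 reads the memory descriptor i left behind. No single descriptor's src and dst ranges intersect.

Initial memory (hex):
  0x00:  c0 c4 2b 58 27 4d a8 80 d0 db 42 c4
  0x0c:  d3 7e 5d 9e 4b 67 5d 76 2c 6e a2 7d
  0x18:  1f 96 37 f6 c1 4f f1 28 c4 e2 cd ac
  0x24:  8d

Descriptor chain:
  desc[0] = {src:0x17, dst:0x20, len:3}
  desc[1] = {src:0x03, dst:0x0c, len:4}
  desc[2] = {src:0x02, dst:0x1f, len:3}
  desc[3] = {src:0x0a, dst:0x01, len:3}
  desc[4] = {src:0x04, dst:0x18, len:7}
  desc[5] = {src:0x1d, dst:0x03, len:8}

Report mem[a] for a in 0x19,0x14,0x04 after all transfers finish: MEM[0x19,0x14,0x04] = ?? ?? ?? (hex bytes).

MEM[0x19,0x14,0x04] = 4d 2c 42

[0] 0x17->0x20 len=3 : 7d 1f 96
[1] 0x03->0x0c len=4 : 58 27 4d a8
[2] 0x02->0x1f len=3 : 2b 58 27
[3] 0x0a->0x01 len=3 : 42 c4 58
[4] 0x04->0x18 len=7 : 27 4d a8 80 d0 db 42
[5] 0x1d->0x03 len=8 : db 42 2b 58 27 96 ac 8d
query mem[0x19]=0x4d, mem[0x14]=0x2c, mem[0x04]=0x42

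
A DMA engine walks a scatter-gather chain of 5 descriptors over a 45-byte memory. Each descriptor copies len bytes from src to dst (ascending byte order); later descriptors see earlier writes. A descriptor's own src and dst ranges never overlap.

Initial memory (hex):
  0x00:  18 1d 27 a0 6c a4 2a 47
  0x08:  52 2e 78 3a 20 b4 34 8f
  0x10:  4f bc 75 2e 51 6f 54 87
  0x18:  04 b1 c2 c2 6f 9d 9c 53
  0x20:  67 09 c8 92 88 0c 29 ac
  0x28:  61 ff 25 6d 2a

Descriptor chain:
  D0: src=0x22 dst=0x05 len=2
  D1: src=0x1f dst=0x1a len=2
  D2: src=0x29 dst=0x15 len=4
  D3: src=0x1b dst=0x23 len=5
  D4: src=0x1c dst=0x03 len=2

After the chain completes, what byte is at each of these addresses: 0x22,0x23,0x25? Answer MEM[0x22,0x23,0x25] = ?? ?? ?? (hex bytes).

  after D0: wrote 2B at 0x05 = c892
  after D1: wrote 2B at 0x1a = 5367
  after D2: wrote 4B at 0x15 = ff256d2a
  after D3: wrote 5B at 0x23 = 676f9d9c53
  after D4: wrote 2B at 0x03 = 6f9d
query mem[0x22]=0xc8, mem[0x23]=0x67, mem[0x25]=0x9d

MEM[0x22,0x23,0x25] = c8 67 9d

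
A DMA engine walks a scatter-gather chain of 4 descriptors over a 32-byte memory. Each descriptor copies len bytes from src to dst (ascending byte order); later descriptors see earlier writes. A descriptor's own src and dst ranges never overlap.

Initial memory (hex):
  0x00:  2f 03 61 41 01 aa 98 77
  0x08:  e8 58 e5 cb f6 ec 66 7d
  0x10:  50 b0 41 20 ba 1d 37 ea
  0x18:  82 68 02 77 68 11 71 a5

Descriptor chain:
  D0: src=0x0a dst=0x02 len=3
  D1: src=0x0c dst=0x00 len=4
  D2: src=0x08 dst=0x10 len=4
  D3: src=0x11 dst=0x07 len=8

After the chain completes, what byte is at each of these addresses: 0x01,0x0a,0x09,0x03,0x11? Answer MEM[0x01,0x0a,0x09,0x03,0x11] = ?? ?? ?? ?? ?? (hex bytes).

MEM[0x01,0x0a,0x09,0x03,0x11] = ec ba cb 7d 58

D0: mem[0x02..0x04] <- [e5 cb f6]
D1: mem[0x00..0x03] <- [f6 ec 66 7d]
D2: mem[0x10..0x13] <- [e8 58 e5 cb]
D3: mem[0x07..0x0e] <- [58 e5 cb ba 1d 37 ea 82]
query mem[0x01]=0xec, mem[0x0a]=0xba, mem[0x09]=0xcb, mem[0x03]=0x7d, mem[0x11]=0x58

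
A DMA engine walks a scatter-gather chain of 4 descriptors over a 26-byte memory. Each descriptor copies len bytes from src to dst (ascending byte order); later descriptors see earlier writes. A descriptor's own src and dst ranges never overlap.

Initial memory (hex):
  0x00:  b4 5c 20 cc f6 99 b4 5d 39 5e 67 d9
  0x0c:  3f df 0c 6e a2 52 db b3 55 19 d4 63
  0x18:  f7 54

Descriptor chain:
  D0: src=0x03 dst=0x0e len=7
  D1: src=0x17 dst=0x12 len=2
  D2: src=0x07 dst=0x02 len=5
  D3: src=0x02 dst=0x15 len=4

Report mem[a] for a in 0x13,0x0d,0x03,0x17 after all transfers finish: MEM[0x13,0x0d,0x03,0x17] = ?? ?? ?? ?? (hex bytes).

MEM[0x13,0x0d,0x03,0x17] = f7 df 39 5e

#0 dst[0x0e+7] := {0xcc,0xf6,0x99,0xb4,0x5d,0x39,0x5e}
#1 dst[0x12+2] := {0x63,0xf7}
#2 dst[0x02+5] := {0x5d,0x39,0x5e,0x67,0xd9}
#3 dst[0x15+4] := {0x5d,0x39,0x5e,0x67}
query mem[0x13]=0xf7, mem[0x0d]=0xdf, mem[0x03]=0x39, mem[0x17]=0x5e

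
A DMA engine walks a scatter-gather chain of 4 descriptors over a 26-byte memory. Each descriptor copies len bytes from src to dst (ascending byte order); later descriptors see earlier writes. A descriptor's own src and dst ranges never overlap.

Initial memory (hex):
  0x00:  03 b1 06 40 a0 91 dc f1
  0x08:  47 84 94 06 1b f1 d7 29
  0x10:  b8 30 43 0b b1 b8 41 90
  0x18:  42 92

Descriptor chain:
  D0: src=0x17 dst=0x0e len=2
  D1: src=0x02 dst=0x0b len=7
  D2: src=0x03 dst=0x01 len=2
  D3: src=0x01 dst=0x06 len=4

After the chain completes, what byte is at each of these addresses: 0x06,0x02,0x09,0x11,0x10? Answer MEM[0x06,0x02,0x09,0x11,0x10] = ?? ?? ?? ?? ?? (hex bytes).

[0] 0x17->0x0e len=2 : 90 42
[1] 0x02->0x0b len=7 : 06 40 a0 91 dc f1 47
[2] 0x03->0x01 len=2 : 40 a0
[3] 0x01->0x06 len=4 : 40 a0 40 a0
query mem[0x06]=0x40, mem[0x02]=0xa0, mem[0x09]=0xa0, mem[0x11]=0x47, mem[0x10]=0xf1

MEM[0x06,0x02,0x09,0x11,0x10] = 40 a0 a0 47 f1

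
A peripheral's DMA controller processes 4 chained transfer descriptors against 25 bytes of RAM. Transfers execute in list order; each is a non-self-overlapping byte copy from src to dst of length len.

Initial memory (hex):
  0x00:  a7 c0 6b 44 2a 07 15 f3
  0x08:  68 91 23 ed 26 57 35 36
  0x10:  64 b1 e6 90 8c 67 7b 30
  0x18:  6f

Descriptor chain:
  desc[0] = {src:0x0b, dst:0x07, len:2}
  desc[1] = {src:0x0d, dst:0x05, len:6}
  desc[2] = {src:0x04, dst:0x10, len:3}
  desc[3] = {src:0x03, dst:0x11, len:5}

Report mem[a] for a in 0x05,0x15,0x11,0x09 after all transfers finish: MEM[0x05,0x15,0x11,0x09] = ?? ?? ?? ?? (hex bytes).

MEM[0x05,0x15,0x11,0x09] = 57 36 44 b1

#0 dst[0x07+2] := {0xed,0x26}
#1 dst[0x05+6] := {0x57,0x35,0x36,0x64,0xb1,0xe6}
#2 dst[0x10+3] := {0x2a,0x57,0x35}
#3 dst[0x11+5] := {0x44,0x2a,0x57,0x35,0x36}
query mem[0x05]=0x57, mem[0x15]=0x36, mem[0x11]=0x44, mem[0x09]=0xb1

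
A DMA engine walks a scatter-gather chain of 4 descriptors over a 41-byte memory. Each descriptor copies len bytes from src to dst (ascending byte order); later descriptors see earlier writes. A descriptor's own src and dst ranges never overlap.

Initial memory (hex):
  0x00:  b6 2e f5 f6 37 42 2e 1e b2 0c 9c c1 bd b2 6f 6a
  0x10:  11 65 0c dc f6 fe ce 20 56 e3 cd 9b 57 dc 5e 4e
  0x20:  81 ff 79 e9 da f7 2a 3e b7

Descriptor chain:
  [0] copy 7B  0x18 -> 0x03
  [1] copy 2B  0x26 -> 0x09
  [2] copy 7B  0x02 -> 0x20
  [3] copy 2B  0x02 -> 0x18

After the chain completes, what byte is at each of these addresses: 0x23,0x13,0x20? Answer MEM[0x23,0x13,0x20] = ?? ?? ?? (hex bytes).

[0] 0x18->0x03 len=7 : 56 e3 cd 9b 57 dc 5e
[1] 0x26->0x09 len=2 : 2a 3e
[2] 0x02->0x20 len=7 : f5 56 e3 cd 9b 57 dc
[3] 0x02->0x18 len=2 : f5 56
query mem[0x23]=0xcd, mem[0x13]=0xdc, mem[0x20]=0xf5

MEM[0x23,0x13,0x20] = cd dc f5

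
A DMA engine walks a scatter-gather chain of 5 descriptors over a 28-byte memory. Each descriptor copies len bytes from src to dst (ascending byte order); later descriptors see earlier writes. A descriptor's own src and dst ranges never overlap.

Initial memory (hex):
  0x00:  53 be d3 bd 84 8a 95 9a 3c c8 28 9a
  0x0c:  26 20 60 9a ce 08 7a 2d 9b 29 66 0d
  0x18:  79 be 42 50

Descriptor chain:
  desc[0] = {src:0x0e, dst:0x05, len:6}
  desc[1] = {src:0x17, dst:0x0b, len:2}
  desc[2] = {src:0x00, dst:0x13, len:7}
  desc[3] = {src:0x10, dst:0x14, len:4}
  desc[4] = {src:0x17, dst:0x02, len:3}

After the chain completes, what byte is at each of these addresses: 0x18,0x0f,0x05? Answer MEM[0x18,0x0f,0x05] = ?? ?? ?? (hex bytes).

#0 dst[0x05+6] := {0x60,0x9a,0xce,0x08,0x7a,0x2d}
#1 dst[0x0b+2] := {0x0d,0x79}
#2 dst[0x13+7] := {0x53,0xbe,0xd3,0xbd,0x84,0x60,0x9a}
#3 dst[0x14+4] := {0xce,0x08,0x7a,0x53}
#4 dst[0x02+3] := {0x53,0x60,0x9a}
query mem[0x18]=0x60, mem[0x0f]=0x9a, mem[0x05]=0x60

MEM[0x18,0x0f,0x05] = 60 9a 60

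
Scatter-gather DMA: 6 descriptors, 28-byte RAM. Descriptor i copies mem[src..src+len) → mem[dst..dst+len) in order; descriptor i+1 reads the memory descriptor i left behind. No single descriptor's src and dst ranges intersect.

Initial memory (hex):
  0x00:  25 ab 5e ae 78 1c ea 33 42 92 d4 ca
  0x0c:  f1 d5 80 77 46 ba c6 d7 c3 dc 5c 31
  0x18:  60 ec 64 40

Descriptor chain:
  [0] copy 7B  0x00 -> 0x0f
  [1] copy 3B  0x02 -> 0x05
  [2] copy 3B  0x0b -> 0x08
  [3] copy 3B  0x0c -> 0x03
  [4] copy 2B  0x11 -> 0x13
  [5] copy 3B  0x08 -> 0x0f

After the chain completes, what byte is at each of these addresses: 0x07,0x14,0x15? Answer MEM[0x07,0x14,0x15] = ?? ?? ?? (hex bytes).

D0: mem[0x0f..0x15] <- [25 ab 5e ae 78 1c ea]
D1: mem[0x05..0x07] <- [5e ae 78]
D2: mem[0x08..0x0a] <- [ca f1 d5]
D3: mem[0x03..0x05] <- [f1 d5 80]
D4: mem[0x13..0x14] <- [5e ae]
D5: mem[0x0f..0x11] <- [ca f1 d5]
query mem[0x07]=0x78, mem[0x14]=0xae, mem[0x15]=0xea

MEM[0x07,0x14,0x15] = 78 ae ea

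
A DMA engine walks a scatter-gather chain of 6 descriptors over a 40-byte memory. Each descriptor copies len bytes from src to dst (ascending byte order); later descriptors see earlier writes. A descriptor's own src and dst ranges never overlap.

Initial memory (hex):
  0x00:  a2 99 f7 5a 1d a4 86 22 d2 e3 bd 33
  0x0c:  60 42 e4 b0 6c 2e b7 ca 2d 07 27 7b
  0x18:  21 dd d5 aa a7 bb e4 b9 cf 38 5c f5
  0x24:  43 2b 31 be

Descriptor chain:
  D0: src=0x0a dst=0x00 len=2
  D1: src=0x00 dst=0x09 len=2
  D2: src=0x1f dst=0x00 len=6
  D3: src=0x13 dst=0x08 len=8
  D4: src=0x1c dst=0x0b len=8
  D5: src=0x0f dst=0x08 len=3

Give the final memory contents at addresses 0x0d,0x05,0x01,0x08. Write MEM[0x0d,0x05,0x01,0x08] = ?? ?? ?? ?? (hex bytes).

[0] 0x0a->0x00 len=2 : bd 33
[1] 0x00->0x09 len=2 : bd 33
[2] 0x1f->0x00 len=6 : b9 cf 38 5c f5 43
[3] 0x13->0x08 len=8 : ca 2d 07 27 7b 21 dd d5
[4] 0x1c->0x0b len=8 : a7 bb e4 b9 cf 38 5c f5
[5] 0x0f->0x08 len=3 : cf 38 5c
query mem[0x0d]=0xe4, mem[0x05]=0x43, mem[0x01]=0xcf, mem[0x08]=0xcf

MEM[0x0d,0x05,0x01,0x08] = e4 43 cf cf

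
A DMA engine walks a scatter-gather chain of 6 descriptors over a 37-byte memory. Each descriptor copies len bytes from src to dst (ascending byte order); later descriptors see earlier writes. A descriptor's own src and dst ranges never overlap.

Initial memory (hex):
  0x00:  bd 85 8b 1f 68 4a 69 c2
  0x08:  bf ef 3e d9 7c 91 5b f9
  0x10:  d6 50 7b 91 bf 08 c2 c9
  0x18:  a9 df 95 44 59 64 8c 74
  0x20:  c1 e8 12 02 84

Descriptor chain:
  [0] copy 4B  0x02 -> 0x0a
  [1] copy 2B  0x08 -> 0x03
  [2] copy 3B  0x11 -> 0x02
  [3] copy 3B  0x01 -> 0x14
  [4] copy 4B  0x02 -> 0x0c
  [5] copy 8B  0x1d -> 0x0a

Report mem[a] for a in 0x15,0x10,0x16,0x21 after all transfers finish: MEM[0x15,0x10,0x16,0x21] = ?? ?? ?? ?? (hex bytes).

[0] 0x02->0x0a len=4 : 8b 1f 68 4a
[1] 0x08->0x03 len=2 : bf ef
[2] 0x11->0x02 len=3 : 50 7b 91
[3] 0x01->0x14 len=3 : 85 50 7b
[4] 0x02->0x0c len=4 : 50 7b 91 4a
[5] 0x1d->0x0a len=8 : 64 8c 74 c1 e8 12 02 84
query mem[0x15]=0x50, mem[0x10]=0x02, mem[0x16]=0x7b, mem[0x21]=0xe8

MEM[0x15,0x10,0x16,0x21] = 50 02 7b e8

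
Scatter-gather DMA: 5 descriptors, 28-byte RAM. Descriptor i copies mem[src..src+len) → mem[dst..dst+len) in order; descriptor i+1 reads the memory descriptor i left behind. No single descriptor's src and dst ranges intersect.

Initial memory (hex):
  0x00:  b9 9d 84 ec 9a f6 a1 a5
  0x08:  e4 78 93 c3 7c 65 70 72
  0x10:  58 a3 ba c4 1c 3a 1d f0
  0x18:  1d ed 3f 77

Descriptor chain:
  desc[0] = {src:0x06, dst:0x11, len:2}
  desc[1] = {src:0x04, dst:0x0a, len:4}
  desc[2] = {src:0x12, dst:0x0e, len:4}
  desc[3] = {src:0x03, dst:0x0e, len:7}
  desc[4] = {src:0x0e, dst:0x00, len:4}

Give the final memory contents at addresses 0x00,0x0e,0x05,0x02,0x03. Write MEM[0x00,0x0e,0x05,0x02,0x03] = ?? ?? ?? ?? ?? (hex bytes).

#0 dst[0x11+2] := {0xa1,0xa5}
#1 dst[0x0a+4] := {0x9a,0xf6,0xa1,0xa5}
#2 dst[0x0e+4] := {0xa5,0xc4,0x1c,0x3a}
#3 dst[0x0e+7] := {0xec,0x9a,0xf6,0xa1,0xa5,0xe4,0x78}
#4 dst[0x00+4] := {0xec,0x9a,0xf6,0xa1}
query mem[0x00]=0xec, mem[0x0e]=0xec, mem[0x05]=0xf6, mem[0x02]=0xf6, mem[0x03]=0xa1

MEM[0x00,0x0e,0x05,0x02,0x03] = ec ec f6 f6 a1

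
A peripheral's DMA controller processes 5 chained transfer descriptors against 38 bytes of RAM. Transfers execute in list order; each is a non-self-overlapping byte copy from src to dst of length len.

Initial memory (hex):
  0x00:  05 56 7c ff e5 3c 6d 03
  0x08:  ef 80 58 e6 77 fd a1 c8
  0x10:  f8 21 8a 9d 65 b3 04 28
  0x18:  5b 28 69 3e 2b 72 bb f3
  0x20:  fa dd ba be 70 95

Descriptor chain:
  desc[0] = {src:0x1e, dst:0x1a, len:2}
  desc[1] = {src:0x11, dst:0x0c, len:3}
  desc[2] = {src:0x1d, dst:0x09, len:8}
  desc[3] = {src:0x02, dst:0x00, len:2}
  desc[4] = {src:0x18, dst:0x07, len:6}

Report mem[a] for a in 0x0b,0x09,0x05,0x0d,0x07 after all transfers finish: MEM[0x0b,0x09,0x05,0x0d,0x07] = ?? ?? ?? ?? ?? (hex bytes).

MEM[0x0b,0x09,0x05,0x0d,0x07] = 2b bb 3c dd 5b

  after D0: wrote 2B at 0x1a = bbf3
  after D1: wrote 3B at 0x0c = 218a9d
  after D2: wrote 8B at 0x09 = 72bbf3faddbabe70
  after D3: wrote 2B at 0x00 = 7cff
  after D4: wrote 6B at 0x07 = 5b28bbf32b72
query mem[0x0b]=0x2b, mem[0x09]=0xbb, mem[0x05]=0x3c, mem[0x0d]=0xdd, mem[0x07]=0x5b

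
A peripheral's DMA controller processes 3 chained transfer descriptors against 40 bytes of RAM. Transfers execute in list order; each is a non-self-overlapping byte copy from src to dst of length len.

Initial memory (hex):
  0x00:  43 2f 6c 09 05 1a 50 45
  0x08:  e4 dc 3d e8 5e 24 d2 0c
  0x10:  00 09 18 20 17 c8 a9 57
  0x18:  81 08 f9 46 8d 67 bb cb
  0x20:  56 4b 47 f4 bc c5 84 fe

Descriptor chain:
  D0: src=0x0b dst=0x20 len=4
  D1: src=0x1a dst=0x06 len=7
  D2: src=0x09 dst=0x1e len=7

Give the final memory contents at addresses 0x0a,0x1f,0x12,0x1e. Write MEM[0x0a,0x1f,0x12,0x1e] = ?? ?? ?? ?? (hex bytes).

D0: mem[0x20..0x23] <- [e8 5e 24 d2]
D1: mem[0x06..0x0c] <- [f9 46 8d 67 bb cb e8]
D2: mem[0x1e..0x24] <- [67 bb cb e8 24 d2 0c]
query mem[0x0a]=0xbb, mem[0x1f]=0xbb, mem[0x12]=0x18, mem[0x1e]=0x67

MEM[0x0a,0x1f,0x12,0x1e] = bb bb 18 67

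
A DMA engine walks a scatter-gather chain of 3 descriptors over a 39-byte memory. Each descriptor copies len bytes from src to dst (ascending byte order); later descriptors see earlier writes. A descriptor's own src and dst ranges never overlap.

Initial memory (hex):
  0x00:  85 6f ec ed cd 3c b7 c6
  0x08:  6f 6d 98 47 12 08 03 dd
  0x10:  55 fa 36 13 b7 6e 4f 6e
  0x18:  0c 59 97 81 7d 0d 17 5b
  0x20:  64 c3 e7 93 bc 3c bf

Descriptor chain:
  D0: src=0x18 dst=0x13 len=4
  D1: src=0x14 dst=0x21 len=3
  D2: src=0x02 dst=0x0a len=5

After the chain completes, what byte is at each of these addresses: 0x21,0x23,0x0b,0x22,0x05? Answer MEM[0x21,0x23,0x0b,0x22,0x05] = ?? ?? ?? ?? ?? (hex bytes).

MEM[0x21,0x23,0x0b,0x22,0x05] = 59 81 ed 97 3c

  after D0: wrote 4B at 0x13 = 0c599781
  after D1: wrote 3B at 0x21 = 599781
  after D2: wrote 5B at 0x0a = ecedcd3cb7
query mem[0x21]=0x59, mem[0x23]=0x81, mem[0x0b]=0xed, mem[0x22]=0x97, mem[0x05]=0x3c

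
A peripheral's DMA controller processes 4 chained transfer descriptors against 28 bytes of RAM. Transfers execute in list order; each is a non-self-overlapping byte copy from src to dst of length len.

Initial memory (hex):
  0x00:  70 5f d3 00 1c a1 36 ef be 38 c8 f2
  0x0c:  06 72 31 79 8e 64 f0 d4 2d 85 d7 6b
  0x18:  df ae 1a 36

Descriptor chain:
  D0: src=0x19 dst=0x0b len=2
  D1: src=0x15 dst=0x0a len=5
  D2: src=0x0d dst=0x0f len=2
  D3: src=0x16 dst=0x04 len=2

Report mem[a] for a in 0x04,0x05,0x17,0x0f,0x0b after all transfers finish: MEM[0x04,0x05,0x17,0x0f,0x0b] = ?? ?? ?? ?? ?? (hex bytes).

MEM[0x04,0x05,0x17,0x0f,0x0b] = d7 6b 6b df d7

  after D0: wrote 2B at 0x0b = ae1a
  after D1: wrote 5B at 0x0a = 85d76bdfae
  after D2: wrote 2B at 0x0f = dfae
  after D3: wrote 2B at 0x04 = d76b
query mem[0x04]=0xd7, mem[0x05]=0x6b, mem[0x17]=0x6b, mem[0x0f]=0xdf, mem[0x0b]=0xd7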